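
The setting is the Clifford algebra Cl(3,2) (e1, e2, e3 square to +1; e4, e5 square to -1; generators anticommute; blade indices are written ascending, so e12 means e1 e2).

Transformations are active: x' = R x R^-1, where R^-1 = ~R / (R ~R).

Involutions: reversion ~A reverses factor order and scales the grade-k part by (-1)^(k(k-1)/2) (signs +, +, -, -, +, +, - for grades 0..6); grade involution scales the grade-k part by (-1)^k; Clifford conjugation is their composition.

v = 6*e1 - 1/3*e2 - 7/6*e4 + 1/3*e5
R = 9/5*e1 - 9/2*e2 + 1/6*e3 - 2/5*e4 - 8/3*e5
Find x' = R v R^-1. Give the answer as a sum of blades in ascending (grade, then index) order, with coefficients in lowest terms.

~R = 9/5*e1 - 9/2*e2 + 1/6*e3 - 2/5*e4 - 8/3*e5, and R ~R = 2437/150, so R^-1 = ~R / (2437/150).
R v = 229/18 + 132/5*e12 - e13 + 3/10*e14 + 83/5*e15 + 1/18*e23 + 307/60*e24 - 43/18*e25 - 7/36*e34 + 1/18*e35 - 146/45*e45
Answer: -7752/2437*e1 - 49088/7311*e2 + 5725/21933*e3 + 2633/4874*e4 - 98911/21933*e5


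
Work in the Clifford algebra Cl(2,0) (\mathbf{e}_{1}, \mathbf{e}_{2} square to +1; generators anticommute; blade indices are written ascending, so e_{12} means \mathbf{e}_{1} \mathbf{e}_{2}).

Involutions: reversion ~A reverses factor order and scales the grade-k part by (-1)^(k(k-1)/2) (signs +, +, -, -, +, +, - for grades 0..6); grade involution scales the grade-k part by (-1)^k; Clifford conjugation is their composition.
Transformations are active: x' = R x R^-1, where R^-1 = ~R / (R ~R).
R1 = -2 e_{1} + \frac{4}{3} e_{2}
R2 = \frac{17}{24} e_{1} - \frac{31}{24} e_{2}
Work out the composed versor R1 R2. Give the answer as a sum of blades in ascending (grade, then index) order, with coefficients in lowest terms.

Distribute over the terms of R1 (each basis-blade product reordered to ascending indices, repeated generators contracted through their squares):
(-2 e_{1}) R2 = -\frac{17}{12} + \frac{31}{12} e_{12}
(\frac{4}{3} e_{2}) R2 = -\frac{31}{18} - \frac{17}{18} e_{12}
Summing the partial products and collecting blades:
Answer: -\frac{113}{36} + \frac{59}{36} e_{12}


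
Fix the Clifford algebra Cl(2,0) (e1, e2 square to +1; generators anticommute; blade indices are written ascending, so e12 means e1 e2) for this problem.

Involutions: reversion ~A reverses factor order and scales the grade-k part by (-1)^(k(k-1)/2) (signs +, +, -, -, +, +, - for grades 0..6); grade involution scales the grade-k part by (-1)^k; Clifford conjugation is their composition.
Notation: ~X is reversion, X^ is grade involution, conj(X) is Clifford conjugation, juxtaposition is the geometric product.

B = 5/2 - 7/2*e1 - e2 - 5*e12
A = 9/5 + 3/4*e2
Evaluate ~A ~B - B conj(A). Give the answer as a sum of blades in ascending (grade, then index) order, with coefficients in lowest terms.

first term: 15/4 - 201/20*e1 + 3/40*e2 + 93/8*e12
second term: 21/4 - 51/20*e1 - 147/40*e2 - 51/8*e12
Answer: -3/2 - 15/2*e1 + 15/4*e2 + 18*e12


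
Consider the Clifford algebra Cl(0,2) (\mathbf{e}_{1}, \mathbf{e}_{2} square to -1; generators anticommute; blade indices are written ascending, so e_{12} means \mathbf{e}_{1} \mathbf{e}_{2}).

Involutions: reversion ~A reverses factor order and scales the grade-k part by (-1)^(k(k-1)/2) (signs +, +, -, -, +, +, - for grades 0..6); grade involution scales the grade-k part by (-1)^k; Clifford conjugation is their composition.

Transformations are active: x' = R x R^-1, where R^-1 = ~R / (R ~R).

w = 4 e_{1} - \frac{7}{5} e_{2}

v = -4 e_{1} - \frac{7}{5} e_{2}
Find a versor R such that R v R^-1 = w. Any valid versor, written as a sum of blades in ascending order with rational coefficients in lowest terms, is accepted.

Construction: equal norms (both -\frac{449}{25}) license R = v + w = -\frac{14}{5} e_{2} — nothing changes along that direction, while (v - w)/2 changes sign, so v maps onto w.
Answer: -\frac{14}{5} e_{2}


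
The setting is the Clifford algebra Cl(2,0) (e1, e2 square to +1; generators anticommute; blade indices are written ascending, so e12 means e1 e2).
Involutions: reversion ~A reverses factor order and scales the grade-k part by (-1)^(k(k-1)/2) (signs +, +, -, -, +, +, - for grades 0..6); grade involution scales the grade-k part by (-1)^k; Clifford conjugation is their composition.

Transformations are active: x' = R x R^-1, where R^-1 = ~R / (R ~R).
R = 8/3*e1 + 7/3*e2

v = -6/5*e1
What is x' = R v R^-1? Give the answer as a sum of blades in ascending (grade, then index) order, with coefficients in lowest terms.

~R = 8/3*e1 + 7/3*e2, and R ~R = 113/9, so R^-1 = ~R / (113/9).
R v = -16/5 + 14/5*e12
Answer: -18/113*e1 - 672/565*e2


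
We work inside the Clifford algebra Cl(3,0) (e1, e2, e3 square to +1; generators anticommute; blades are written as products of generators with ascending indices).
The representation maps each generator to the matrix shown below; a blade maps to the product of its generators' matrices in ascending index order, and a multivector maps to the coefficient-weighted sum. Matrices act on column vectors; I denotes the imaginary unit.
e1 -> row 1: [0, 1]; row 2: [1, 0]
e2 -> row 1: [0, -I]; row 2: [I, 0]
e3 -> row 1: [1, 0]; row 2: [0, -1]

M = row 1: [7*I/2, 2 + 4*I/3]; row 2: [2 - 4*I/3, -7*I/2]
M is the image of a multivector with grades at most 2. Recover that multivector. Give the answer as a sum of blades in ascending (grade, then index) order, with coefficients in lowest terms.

Method: 1, rho(e1), rho(e2), rho(e3) form a trace-orthogonal basis of the 2x2 complex matrices (tr(X Y) = 2 if X = Y, else 0), so M = m0*1 + m1*rho(e1) + m2*rho(e2) + m3*rho(e3) with m0 = tr(M)/2 = 0, m1 = tr(M rho(e1))/2 = 2, m2 = tr(M rho(e2))/2 = -4/3, m3 = tr(M rho(e3))/2 = 7*I/2.
Multiplying table entries, the bivector images are rho(e1 e2) = I*rho(e3), rho(e1 e3) = -I*rho(e2), rho(e2 e3) = I*rho(e1); with real blade coefficients the real parts of m0..m3 are the coefficients of 1, e1, e2, e3 and the imaginary parts give the bivectors (e2 e3: Im m1, e1 e3: -Im m2, e1 e2: Im m3).
Answer: 2*e1 - 4/3*e2 + 7/2*e1 e2


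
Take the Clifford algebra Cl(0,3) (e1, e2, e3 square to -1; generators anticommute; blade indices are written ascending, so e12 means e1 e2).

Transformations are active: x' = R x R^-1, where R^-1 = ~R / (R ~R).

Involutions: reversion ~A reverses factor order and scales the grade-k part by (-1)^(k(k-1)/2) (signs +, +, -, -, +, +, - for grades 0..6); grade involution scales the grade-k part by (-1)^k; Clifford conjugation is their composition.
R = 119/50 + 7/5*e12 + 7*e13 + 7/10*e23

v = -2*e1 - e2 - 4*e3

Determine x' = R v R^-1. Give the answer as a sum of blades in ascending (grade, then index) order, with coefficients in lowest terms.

~R = 119/50 - 7/5*e12 - 7*e13 - 7/10*e23, and R ~R = 71393/1250, so R^-1 = ~R / (71393/1250).
R v = 616/25*e1 - 119/50*e2 - 1211/50*e3
Answer: 5906/1457*e1 + 1168/1457*e2 + 2887/1457*e3


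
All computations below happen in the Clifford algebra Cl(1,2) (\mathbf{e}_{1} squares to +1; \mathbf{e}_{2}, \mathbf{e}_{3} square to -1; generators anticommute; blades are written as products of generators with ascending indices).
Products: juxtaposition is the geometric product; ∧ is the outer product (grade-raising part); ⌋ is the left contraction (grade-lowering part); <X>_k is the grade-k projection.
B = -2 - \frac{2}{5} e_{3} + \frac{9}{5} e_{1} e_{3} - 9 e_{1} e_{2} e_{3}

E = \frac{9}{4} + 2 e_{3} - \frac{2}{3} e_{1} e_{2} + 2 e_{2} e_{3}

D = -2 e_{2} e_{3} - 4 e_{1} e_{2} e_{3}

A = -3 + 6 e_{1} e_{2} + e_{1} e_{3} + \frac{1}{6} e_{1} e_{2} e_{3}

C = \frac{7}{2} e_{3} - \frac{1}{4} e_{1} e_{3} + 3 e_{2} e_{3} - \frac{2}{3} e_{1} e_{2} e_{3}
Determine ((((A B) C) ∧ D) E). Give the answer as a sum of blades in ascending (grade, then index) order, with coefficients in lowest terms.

step 1: \frac{93}{10} + \frac{2}{5} e_{1} + \frac{87}{10} e_{2} - \frac{264}{5} e_{3} - \frac{179}{15} e_{1} e_{2} - \frac{37}{5} e_{1} e_{3} - \frac{54}{5} e_{2} e_{3} + \frac{364}{15} e_{1} e_{2} e_{3}
step 2: \frac{42341}{180} - \frac{409}{10} e_{1} - \frac{1792}{15} e_{2} + \frac{515}{36} e_{3} - \frac{4351}{30} e_{1} e_{2} + \frac{1163}{40} e_{1} e_{3} + \frac{551}{10} e_{2} e_{3} - \frac{5351}{120} e_{1} e_{2} e_{3}
step 3: -\frac{42341}{90} e_{2} e_{3} - \frac{7732}{9} e_{1} e_{2} e_{3}
step 4: \frac{42341}{45} + \frac{15464}{9} e_{1} + \frac{42341}{45} e_{2} + \frac{15464}{27} e_{3} + \frac{15464}{9} e_{1} e_{2} + \frac{42341}{135} e_{1} e_{3} - \frac{42341}{40} e_{2} e_{3} - 1933 e_{1} e_{2} e_{3}
Answer: \frac{42341}{45} + \frac{15464}{9} e_{1} + \frac{42341}{45} e_{2} + \frac{15464}{27} e_{3} + \frac{15464}{9} e_{1} e_{2} + \frac{42341}{135} e_{1} e_{3} - \frac{42341}{40} e_{2} e_{3} - 1933 e_{1} e_{2} e_{3}


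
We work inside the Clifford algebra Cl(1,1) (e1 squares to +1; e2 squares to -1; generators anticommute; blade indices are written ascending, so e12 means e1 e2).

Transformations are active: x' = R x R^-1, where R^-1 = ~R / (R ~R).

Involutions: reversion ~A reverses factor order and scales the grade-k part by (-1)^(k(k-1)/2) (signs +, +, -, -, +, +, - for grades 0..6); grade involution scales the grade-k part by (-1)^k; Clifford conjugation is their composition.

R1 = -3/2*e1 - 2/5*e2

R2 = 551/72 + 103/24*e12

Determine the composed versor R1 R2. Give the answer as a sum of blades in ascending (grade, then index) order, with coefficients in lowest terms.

Distribute over the terms of R1 (each basis-blade product reordered to ascending indices, repeated generators contracted through their squares):
(-3/2*e1) R2 = -551/48*e1 - 103/16*e2
(-2/5*e2) R2 = -103/60*e1 - 551/180*e2
Summing the partial products and collecting blades:
Answer: -3167/240*e1 - 6839/720*e2


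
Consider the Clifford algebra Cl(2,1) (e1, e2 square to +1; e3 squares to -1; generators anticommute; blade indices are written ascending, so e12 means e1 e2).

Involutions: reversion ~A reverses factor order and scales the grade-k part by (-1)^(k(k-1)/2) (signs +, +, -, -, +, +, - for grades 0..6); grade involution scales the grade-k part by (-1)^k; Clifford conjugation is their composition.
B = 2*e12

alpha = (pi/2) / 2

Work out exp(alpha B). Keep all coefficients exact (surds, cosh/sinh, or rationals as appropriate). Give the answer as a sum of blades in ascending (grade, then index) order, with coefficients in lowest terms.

B^2 = (2)^2*(e12)^2 = 4*(-1) = -4 (a basis 2-blade squares to minus the product of its generators' squares).
B^2 = -4 — the negative square puts this in the circular regime; l = 2, alpha*l = pi/2, so exp(alpha B) = cos(pi/2) + (sin(pi/2)/2)*B = 0 + (1/2)*B.
Answer: e12


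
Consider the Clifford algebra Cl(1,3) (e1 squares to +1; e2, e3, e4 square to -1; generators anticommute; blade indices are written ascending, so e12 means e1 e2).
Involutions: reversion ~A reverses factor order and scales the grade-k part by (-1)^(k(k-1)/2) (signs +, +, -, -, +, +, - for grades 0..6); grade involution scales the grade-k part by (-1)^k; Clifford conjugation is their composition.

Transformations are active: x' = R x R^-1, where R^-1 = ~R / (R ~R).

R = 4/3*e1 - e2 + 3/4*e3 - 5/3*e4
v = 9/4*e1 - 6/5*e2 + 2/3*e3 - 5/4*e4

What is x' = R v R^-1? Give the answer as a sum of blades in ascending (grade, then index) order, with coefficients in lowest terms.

~R = 4/3*e1 - e2 + 3/4*e3 - 5/3*e4, and R ~R = -41/16, so R^-1 = ~R / (-41/16).
R v = -47/60 + 13/20*e12 - 115/144*e13 + 25/12*e14 + 7/30*e23 - 3/4*e24 + 25/144*e34
Answer: -10589/7380*e1 + 362/615*e2 - 128/615*e3 + 341/1476*e4


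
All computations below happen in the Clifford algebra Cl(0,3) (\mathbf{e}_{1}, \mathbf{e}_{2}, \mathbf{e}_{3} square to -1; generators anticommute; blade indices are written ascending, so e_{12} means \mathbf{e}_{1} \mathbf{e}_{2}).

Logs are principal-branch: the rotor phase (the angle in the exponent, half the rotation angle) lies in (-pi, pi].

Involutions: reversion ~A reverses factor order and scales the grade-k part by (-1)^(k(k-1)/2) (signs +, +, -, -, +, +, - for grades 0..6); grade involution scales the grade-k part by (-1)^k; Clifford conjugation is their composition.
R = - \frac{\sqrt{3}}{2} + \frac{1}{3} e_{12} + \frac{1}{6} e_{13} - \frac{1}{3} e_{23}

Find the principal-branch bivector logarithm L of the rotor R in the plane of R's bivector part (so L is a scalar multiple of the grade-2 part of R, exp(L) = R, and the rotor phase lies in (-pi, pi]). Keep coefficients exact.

The scalar part of R is - \frac{\sqrt{3}}{2}, which fixes the principal-branch rotor phase; the unit plane is then the bivector part divided by the sine of that phase, and L is that plane scaled by the phase.
Concretely: cos(phase) = - \frac{\sqrt{3}}{2} gives phase = ±\frac{5 \pi}{6}, and since phase/sin(phase) is even the sign is immaterial: L = (phase/sin(phase)) * <R>_2 = (\frac{5 \pi}{3}) * <R>_2.
Answer: \frac{5 \pi}{9} e_{12} + \frac{5 \pi}{18} e_{13} - \frac{5 \pi}{9} e_{23}


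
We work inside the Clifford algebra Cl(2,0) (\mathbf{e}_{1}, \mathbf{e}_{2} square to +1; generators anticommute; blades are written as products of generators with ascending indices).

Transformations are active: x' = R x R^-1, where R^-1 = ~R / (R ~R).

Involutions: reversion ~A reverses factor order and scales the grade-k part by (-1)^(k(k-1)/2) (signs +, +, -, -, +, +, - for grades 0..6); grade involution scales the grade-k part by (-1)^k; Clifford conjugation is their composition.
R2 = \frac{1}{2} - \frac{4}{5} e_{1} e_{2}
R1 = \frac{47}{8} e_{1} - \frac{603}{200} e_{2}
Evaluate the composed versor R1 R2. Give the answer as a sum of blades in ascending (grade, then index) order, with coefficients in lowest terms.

Distribute over the terms of R1 (each basis-blade product reordered to ascending indices, repeated generators contracted through their squares):
(\frac{47}{8} e_{1}) R2 = \frac{47}{16} e_{1} - \frac{47}{10} e_{2}
(-\frac{603}{200} e_{2}) R2 = -\frac{603}{250} e_{1} - \frac{603}{400} e_{2}
Summing the partial products and collecting blades:
Answer: \frac{1051}{2000} e_{1} - \frac{2483}{400} e_{2}


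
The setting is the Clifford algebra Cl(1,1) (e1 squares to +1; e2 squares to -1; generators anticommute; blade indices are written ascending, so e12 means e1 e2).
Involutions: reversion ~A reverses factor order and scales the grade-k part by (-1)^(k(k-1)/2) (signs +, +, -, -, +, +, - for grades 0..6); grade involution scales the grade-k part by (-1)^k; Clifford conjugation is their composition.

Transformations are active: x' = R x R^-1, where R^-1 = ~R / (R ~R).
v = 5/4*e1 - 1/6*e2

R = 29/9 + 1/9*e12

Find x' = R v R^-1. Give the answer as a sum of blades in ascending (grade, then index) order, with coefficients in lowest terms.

~R = 29/9 - 1/9*e12, and R ~R = 280/27, so R^-1 = ~R / (280/27).
R v = 437/108*e1 - 73/108*e2
Answer: 6373/5040*e1 - 1277/5040*e2


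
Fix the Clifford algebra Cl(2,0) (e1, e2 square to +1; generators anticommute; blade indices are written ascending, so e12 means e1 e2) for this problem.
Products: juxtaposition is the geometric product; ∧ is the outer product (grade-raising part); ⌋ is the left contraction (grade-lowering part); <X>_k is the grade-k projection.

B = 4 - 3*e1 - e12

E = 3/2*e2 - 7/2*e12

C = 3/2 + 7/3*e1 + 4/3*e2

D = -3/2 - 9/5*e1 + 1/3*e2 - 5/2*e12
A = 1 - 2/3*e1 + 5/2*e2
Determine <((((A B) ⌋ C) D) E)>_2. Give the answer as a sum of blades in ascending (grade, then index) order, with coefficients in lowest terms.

step 1: 6 - 19/6*e1 + 32/3*e2 + 13/2*e12
step 2: 95/6 + 14*e1 + 8*e2
step 3: -2777/60 - 59/2*e1 - 751/18*e2 - 1231/60*e12
step 4: -16127/120 - 63649/360*e1 + 1353/40*e2 + 14129/120*e12
step 5: 14129/120*e12
Answer: 14129/120*e12


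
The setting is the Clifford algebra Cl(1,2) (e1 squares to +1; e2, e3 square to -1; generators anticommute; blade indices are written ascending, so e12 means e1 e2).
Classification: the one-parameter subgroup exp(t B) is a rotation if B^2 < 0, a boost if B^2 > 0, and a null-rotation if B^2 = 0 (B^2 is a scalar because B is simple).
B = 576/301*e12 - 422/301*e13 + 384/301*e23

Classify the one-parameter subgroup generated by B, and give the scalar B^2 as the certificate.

B^2 term by term: the squares give (576/301)^2*(e12)^2 + (-422/301)^2*(e13)^2 + (384/301)^2*(e23)^2 = 331776/90601*(+1) + 178084/90601*(+1) + 147456/90601*(-1) = 4 (each basis 2-blade squares to minus the product of its generators' squares); cross terms between blades sharing an index anticommute and cancel. So B^2 = 4.
Answer: boost, certificate B^2 = 4. Because 4 is invariant under every versor sandwich, the classification follows from its sign alone.


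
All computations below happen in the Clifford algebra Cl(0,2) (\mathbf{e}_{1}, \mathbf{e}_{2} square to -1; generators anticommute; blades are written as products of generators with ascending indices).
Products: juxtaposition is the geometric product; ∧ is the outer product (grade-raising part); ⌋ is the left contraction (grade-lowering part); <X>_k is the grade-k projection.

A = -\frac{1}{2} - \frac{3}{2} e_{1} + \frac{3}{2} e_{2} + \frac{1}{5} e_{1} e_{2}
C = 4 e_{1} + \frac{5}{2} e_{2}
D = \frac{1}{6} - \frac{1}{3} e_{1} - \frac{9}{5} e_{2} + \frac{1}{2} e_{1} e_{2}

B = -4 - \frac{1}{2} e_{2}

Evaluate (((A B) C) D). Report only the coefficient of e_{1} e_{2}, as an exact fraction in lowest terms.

step 1: \frac{11}{4} + \frac{61}{10} e_{1} - \frac{23}{4} e_{2} - \frac{1}{20} e_{1} e_{2}
step 2: -\frac{401}{40} + \frac{89}{8} e_{1} + \frac{267}{40} e_{2} + \frac{153}{4} e_{1} e_{2}
step 3: -\frac{2029}{400} + \frac{4643}{60} e_{1} + \frac{169}{200} e_{2} - \frac{263}{16} e_{1} e_{2}
Answer: -\frac{263}{16}


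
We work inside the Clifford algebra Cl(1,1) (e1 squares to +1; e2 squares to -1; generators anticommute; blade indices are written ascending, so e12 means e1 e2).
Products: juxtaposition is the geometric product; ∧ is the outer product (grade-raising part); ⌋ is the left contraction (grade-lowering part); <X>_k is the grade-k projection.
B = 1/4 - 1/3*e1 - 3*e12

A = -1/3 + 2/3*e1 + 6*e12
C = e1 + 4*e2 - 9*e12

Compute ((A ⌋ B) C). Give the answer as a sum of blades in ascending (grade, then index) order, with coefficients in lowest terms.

step 1: -659/36 + 1/9*e1 - 2*e2 + e12
step 2: -8/9 - 155/36*e1 - 677/9*e2 + 6019/36*e12
Answer: -8/9 - 155/36*e1 - 677/9*e2 + 6019/36*e12


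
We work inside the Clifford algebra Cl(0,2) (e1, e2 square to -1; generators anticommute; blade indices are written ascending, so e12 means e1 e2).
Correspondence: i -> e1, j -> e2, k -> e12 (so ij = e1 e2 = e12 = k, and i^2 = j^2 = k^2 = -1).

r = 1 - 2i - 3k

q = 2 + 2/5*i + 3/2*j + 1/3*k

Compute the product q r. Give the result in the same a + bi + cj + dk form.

In blades: q = 2 + 2/5*e1 + 3/2*e2 + 1/3*e12, r = 1 - 2*e1 - 3*e12.
Distribute q over r term by term (generator squares from the signature, products reordered to ascending indices): (2)*r = 2 - 4*e1 - 6*e12; (2/5*e1)*r = 4/5 + 2/5*e1 + 6/5*e2; (3/2*e2)*r = -9/2*e1 + 3/2*e2 + 3*e12; (1/3*e12)*r = 1 - 2/3*e2 + 1/3*e12.
Sum: 19/5 - 81/10*e1 + 61/30*e2 - 8/3*e12; translating back through the correspondence:
Answer: 19/5 - 81/10*i + 61/30*j - 8/3*k


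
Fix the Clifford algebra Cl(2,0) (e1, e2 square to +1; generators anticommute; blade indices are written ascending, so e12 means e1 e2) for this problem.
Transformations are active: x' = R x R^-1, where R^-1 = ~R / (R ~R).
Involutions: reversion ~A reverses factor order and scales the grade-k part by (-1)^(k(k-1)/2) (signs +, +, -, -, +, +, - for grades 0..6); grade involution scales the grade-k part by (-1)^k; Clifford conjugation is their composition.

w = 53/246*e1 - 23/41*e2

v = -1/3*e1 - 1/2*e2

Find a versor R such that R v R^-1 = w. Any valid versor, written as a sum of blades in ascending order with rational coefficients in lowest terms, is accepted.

Here q(v) = q(w) = 13/36; the classical choice R = v + w = -29/246*e1 - 87/82*e2 then realises v -> w under the sandwich.
Answer: -29/246*e1 - 87/82*e2


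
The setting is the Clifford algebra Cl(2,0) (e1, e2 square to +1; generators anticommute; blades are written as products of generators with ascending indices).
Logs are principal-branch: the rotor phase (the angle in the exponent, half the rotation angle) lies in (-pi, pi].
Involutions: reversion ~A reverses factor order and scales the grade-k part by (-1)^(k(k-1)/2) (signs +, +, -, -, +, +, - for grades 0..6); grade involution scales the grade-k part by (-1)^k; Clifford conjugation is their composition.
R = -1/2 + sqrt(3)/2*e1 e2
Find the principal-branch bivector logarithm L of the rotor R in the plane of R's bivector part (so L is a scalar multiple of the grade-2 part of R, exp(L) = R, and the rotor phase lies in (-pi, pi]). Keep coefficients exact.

The scalar part of R is -1/2, so the principal-branch rotor phase is pinned; divide the bivector part by its sine to get the unit plane — L is the phase times that plane.
Concretely: cos(phase) = -1/2 gives phase = ±2*pi/3, and since phase/sin(phase) is even the sign is immaterial: L = (phase/sin(phase)) * <R>_2 = (4*sqrt(3)*pi/9) * <R>_2.
Answer: 2*pi/3*e1 e2


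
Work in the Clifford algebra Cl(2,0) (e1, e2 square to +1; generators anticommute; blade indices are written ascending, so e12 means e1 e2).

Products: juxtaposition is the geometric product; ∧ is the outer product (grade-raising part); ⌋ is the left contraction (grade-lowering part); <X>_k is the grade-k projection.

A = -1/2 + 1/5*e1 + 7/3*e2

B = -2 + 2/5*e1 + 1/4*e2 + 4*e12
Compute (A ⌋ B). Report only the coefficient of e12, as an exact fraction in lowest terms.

step 1: 499/300 - 143/15*e1 + 27/40*e2 - 2*e12
Answer: -2


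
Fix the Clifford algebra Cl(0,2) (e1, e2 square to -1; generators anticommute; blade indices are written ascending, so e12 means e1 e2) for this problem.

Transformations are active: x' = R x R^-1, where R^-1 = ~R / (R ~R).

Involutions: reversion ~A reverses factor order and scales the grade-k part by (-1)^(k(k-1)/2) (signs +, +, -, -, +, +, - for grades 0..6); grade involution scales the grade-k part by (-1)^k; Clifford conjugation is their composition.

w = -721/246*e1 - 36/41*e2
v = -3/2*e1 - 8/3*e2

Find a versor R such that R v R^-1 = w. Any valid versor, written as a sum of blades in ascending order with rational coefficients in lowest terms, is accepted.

A norm check does it: q(v) = q(w) = -337/36, hence R = v + w = -545/123*e1 - 436/123*e2 realises the map — parallel part kept, (v - w)/2 negated, v carried to w.
Answer: -545/123*e1 - 436/123*e2


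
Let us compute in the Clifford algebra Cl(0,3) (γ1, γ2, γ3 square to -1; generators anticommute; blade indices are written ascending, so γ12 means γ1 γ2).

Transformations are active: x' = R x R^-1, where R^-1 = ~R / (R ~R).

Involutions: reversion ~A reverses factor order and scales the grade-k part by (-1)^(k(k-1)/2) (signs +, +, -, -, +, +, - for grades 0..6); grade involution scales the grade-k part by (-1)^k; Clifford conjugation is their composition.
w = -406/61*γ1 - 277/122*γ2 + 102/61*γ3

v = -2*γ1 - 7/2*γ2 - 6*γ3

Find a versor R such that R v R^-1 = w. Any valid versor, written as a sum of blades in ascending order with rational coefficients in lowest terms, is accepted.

Reasoning: v^2 = w^2 = -209/4 since conjugation preserves the quadratic form; R = v + w = -528/61*γ1 - 352/61*γ2 - 264/61*γ3 is then valid when invertible, keeping its own part and reversing (v - w)/2.
Answer: -528/61*γ1 - 352/61*γ2 - 264/61*γ3


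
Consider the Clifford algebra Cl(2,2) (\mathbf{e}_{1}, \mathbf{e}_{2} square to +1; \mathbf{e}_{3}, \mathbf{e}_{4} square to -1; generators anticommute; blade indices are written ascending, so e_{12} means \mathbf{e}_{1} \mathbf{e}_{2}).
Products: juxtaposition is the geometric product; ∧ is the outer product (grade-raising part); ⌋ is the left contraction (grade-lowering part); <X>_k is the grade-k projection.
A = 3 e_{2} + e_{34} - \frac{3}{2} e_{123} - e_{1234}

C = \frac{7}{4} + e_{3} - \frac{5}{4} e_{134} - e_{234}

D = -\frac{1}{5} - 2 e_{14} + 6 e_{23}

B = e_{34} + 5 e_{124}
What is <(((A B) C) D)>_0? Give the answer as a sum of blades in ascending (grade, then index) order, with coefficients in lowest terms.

step 1: -1 - 5 e_{3} + e_{12} - 15 e_{14} + \frac{15}{2} e_{34} - 5 e_{123} + \frac{3}{2} e_{124} + 3 e_{234}
step 2: \frac{25}{4} + \frac{75}{8} e_{1} + \frac{15}{2} e_{2} - \frac{57}{2} e_{3} + \frac{15}{2} e_{4} + 3 e_{12} + \frac{3}{2} e_{13} - 15 e_{14} - \frac{15}{8} e_{23} + \frac{7}{4} e_{24} + \frac{105}{8} e_{34} - \frac{91}{4} e_{123} + \frac{21}{8} e_{124} + \frac{61}{4} e_{134} + \frac{15}{2} e_{234} - \frac{3}{2} e_{1234}
step 3: \frac{35}{2} - \frac{1227}{8} e_{1} - \frac{669}{4} e_{2} + \frac{406}{5} e_{3} + \frac{99}{4} e_{4} + \frac{119}{10} e_{12} + \frac{879}{20} e_{13} - \frac{37}{2} e_{14} + \frac{327}{8} e_{23} + \frac{422}{5} e_{24} + \frac{87}{8} e_{34} + \frac{229}{5} e_{123} + \frac{4239}{40} e_{124} - \frac{443}{10} e_{134} + 89 e_{234} - \frac{1719}{20} e_{1234}
step 4: \frac{35}{2}
Answer: \frac{35}{2}


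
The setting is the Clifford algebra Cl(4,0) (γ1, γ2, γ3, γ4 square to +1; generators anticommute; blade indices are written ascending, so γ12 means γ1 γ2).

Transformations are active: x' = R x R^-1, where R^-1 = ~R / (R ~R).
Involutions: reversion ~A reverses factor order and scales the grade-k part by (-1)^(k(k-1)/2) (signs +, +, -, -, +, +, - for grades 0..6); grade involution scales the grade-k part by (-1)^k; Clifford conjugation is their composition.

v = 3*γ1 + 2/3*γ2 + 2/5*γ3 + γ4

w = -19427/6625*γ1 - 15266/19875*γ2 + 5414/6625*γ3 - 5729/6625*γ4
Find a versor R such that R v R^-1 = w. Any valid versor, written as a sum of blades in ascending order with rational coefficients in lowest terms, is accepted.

Equal squares first: v^2 = w^2 = 2386/225. Then v + w = 448/6625*γ1 - 672/6625*γ2 + 8064/6625*γ3 + 896/6625*γ4 is a versor taking v to w, provided it is invertible.
Answer: 448/6625*γ1 - 672/6625*γ2 + 8064/6625*γ3 + 896/6625*γ4


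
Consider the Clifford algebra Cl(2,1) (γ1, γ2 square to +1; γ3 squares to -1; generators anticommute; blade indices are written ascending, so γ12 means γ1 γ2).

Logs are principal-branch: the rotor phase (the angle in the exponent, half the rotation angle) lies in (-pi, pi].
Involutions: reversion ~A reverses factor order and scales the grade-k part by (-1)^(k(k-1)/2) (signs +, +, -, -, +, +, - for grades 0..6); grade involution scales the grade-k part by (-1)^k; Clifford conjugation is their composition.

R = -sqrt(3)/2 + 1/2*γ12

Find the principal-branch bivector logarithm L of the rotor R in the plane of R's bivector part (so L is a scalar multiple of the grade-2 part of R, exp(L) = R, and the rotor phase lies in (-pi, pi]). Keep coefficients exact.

The scalar part of R is -sqrt(3)/2, which fixes the principal-branch rotor phase; the unit plane is then the bivector part divided by the sine of that phase, and L is that plane scaled by the phase.
Concretely: cos(phase) = -sqrt(3)/2 gives phase = ±5*pi/6, and since phase/sin(phase) is even the sign is immaterial: L = (phase/sin(phase)) * <R>_2 = (5*pi/3) * <R>_2.
Answer: 5*pi/6*γ12


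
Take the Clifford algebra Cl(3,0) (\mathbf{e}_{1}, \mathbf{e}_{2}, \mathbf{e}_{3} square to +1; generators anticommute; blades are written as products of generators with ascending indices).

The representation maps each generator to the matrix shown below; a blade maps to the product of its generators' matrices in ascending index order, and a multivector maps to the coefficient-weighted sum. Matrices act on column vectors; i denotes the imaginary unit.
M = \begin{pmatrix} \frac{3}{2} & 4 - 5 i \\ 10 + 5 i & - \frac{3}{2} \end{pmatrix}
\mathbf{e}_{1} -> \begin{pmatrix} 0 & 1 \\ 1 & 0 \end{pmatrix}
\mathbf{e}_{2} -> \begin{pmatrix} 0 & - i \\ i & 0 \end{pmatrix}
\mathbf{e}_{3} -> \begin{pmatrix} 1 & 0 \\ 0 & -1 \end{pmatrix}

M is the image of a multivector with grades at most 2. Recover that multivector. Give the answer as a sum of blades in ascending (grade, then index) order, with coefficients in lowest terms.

Method: 1, rho(e_{1}), rho(e_{2}), rho(e_{3}) form a trace-orthogonal basis of the 2x2 complex matrices (tr(X Y) = 2 if X = Y, else 0), so M = m0*1 + m1*rho(e_{1}) + m2*rho(e_{2}) + m3*rho(e_{3}) with m0 = tr(M)/2 = 0, m1 = tr(M rho(e_{1}))/2 = 7, m2 = tr(M rho(e_{2}))/2 = 5 - 3 i, m3 = tr(M rho(e_{3}))/2 = \frac{3}{2}.
Multiplying table entries, the bivector images are rho(e_{1} e_{2}) = i*rho(e_{3}), rho(e_{1} e_{3}) = -i*rho(e_{2}), rho(e_{2} e_{3}) = i*rho(e_{1}); with real blade coefficients the real parts of m0..m3 are the coefficients of 1, e_{1}, e_{2}, e_{3} and the imaginary parts give the bivectors (e_{2} e_{3}: Im m1, e_{1} e_{3}: -Im m2, e_{1} e_{2}: Im m3).
Answer: 7 e_{1} + 5 e_{2} + \frac{3}{2} e_{3} + 3 e_{1} e_{3}


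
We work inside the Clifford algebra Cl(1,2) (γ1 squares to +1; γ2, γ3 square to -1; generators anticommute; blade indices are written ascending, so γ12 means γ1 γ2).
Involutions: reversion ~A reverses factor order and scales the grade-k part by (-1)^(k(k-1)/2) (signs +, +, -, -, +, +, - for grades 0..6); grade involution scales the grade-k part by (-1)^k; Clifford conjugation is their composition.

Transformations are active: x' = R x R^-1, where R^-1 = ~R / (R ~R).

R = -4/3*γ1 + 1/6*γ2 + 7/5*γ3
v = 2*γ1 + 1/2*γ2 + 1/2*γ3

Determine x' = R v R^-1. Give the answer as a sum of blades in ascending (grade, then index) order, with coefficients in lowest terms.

~R = -4/3*γ1 + 1/6*γ2 + 7/5*γ3, and R ~R = -21/100, so R^-1 = ~R / (-21/100).
R v = -69/20 - γ12 - 52/15*γ13 - 37/60*γ23
Answer: -962/21*γ1 + 209/42*γ2 + 91/2*γ3


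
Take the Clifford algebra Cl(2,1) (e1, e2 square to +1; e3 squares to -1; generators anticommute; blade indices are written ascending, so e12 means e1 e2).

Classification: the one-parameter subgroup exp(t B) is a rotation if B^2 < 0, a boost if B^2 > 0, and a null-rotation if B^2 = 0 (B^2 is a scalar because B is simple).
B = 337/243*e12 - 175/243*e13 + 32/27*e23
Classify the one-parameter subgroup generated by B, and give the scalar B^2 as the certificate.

B^2 term by term: the squares give (337/243)^2*(e12)^2 + (-175/243)^2*(e13)^2 + (32/27)^2*(e23)^2 = 113569/59049*(-1) + 30625/59049*(+1) + 1024/729*(+1) = 0 (each basis 2-blade squares to minus the product of its generators' squares); cross terms between blades sharing an index anticommute and cancel. So B^2 = 0.
Answer: null-rotation, certificate B^2 = 0. One invariant decides it: the square 0 survives every conjugation, and its sign is exactly the classification.


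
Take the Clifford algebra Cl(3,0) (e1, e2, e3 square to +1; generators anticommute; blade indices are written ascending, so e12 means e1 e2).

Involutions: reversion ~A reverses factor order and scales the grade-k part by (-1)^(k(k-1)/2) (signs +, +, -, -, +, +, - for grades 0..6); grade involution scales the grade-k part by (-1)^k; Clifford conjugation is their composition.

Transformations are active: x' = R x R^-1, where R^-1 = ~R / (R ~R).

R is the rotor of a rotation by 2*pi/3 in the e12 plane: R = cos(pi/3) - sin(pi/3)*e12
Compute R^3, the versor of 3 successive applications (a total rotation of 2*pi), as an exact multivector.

The rotor phase is half the rotation angle and phases add under composition, so 3 steps in the e12 plane accumulate phase 3*(pi/3) = pi: R^3 = cos(pi) - sin(pi)*e12.
cos(pi) = -1 and sin(pi) = 0, so R^3 = -1. The total rotation 2*pi is 1 full turn, so every vector returns to itself, yet the rotor is -1, on the OTHER sheet of the double cover (an odd number of 2*pi turns).
Answer: -1


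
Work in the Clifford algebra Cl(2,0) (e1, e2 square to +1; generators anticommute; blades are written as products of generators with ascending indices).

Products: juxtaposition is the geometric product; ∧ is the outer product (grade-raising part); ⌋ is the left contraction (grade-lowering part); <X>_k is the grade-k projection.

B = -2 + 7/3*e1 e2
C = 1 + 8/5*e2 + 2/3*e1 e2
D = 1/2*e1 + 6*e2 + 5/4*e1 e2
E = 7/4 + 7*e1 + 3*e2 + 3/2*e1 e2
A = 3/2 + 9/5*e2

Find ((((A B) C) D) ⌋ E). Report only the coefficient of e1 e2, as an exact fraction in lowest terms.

step 1: -3 - 21/5*e1 - 18/5*e2 + 7/2*e1 e2
step 2: -832/75 + 19/5*e1 - 56/5*e2 - 261/50*e1 e2
step 3: -2351/40 - 343/15*e1 - 296/5*e2 + 218/15*e1 e2
step 4: -44383/96 - 2581/8*e1 - 1685/8*e2 - 7053/80*e1 e2
Answer: -7053/80


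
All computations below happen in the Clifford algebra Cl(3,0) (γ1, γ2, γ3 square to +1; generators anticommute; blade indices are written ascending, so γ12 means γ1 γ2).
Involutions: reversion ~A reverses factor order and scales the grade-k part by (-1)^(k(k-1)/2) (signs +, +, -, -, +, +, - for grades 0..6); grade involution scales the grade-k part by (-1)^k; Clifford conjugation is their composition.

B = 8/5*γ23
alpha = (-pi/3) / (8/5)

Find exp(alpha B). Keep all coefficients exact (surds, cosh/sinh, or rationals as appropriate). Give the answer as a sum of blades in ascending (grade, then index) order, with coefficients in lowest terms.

B^2 = (8/5)^2*(γ23)^2 = 64/25*(-1) = -64/25 (a basis 2-blade squares to minus the product of its generators' squares).
B^2 = -64/25 — the negative square puts this in the circular regime; l = 8/5, alpha*l = -pi/3, so exp(alpha B) = cos(-pi/3) + (sin(-pi/3)/(8/5))*B = 1/2 + (-5*sqrt(3)/16)*B.
Answer: 1/2 - sqrt(3)/2*γ23


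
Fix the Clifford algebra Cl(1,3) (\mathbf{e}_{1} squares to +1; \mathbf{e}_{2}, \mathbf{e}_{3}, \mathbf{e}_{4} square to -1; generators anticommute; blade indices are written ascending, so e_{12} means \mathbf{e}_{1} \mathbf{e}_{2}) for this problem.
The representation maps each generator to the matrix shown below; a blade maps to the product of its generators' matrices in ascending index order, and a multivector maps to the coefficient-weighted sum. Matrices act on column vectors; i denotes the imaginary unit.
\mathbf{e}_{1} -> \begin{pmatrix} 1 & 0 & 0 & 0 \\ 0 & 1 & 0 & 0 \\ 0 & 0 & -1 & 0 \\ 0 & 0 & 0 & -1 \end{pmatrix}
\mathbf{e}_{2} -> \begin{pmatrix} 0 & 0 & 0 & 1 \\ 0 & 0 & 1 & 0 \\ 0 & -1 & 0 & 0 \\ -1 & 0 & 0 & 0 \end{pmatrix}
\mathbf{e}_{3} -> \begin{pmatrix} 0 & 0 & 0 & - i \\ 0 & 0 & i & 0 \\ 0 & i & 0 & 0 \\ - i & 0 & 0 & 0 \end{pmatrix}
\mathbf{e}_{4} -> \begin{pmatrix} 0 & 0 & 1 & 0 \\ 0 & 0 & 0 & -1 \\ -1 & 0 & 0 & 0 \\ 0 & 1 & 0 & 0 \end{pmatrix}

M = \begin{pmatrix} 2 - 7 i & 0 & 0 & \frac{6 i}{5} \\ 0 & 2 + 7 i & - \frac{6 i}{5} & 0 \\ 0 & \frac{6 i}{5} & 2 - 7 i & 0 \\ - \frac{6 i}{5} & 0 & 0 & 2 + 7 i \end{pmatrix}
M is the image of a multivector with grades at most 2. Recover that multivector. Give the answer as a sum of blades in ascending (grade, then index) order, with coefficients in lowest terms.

Method: the blade images are trace-orthogonal — tr(rho(e_A) rho(e_B)^-1) = 4 if A = B and 0 otherwise — and rho(e_A)^-1 = (e_A)^2 * rho(e_A) with (e_A)^2 = +1 or -1, so the coefficient of e_A in the preimage is (e_A)^2 * tr(M rho(e_A))/4.
Nonzero projections over blades of grade <= 2: 1: (1)^2 = +1, tr(M 1) = 8, coefficient 2; e_{13}: (e_{13})^2 = +1, tr(M rho(e_{13})) = - \frac{24}{5}, coefficient -\frac{6}{5}; e_{23}: (e_{23})^2 = -1, tr(M rho(e_{23})) = -28, coefficient 7. Every other blade of grade <= 2 projects to 0.
Answer: 2 - \frac{6}{5} e_{13} + 7 e_{23}


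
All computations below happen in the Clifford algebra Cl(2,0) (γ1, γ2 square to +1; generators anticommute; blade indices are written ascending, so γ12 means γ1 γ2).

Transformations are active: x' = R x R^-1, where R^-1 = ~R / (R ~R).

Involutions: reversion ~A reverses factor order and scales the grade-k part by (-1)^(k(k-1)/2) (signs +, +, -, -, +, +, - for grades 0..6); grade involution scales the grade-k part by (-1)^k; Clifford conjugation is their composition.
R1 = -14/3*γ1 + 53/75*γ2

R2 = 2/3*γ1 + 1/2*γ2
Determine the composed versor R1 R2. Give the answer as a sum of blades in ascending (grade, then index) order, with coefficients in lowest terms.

Distribute over the terms of R1 (each basis-blade product reordered to ascending indices, repeated generators contracted through their squares):
(-14/3*γ1) R2 = -28/9 - 7/3*γ12
(53/75*γ2) R2 = 53/150 - 106/225*γ12
Summing the partial products and collecting blades:
Answer: -1241/450 - 631/225*γ12


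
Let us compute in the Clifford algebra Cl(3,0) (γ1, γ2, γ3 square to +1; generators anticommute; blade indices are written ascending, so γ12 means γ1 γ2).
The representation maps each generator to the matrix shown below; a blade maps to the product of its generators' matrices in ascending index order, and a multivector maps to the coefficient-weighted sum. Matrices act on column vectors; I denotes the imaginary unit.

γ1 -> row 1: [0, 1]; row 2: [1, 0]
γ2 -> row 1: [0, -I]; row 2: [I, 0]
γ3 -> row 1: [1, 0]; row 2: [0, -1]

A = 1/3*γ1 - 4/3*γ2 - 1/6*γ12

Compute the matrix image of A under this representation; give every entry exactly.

Bivector images (products of the table entries): rho(γ12) = rho(γ1)rho(γ2) = row 1: [I, 0]; row 2: [0, -I].
M = (1/3)*rho(γ1) + (-4/3)*rho(γ2) + (-1/6)*rho(γ12), summed entrywise:
Answer: row 1: [-I/6, 1/3 + 4*I/3]; row 2: [1/3 - 4*I/3, I/6]


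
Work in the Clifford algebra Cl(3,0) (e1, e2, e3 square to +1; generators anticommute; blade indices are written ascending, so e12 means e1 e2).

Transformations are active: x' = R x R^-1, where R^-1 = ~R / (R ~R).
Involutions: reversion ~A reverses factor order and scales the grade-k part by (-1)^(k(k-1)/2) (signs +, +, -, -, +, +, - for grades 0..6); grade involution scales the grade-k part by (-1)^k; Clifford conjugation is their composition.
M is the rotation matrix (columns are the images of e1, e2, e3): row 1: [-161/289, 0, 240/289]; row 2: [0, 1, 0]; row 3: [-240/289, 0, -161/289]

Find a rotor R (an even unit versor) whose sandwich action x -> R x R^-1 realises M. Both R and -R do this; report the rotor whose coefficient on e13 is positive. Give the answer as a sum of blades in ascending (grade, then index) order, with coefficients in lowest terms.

Method: write R = a + b12*e12 + b13*e13 + b23*e23 with a^2 + b12^2 + b13^2 + b23^2 = 1 (so R^-1 = ~R). Expanding the columns R e_j ~R gives tr M = 4a^2 - 1 and, from the antisymmetric part, M21 - M12 = -4a*b12, M13 - M31 = 4a*b13, M32 - M23 = -4a*b23.
Here tr M = -33/289, so a^2 = (1 + tr M)/4 = 64/289 and a = ±8/17. Taking a = 8/17: M21 - M12 = 0, M13 - M31 = 480/289, M32 - M23 = 0, giving b12 = 0, b13 = 15/17, b23 = 0, i.e. R = 8/17 + 15/17*e13.
Its e13 coefficient is already positive.
Answer: 8/17 + 15/17*e13. Recall the cover is two-to-one: with M of trace -33/289, both preimages act alike, and the stated e13 sign chooses the sheet.


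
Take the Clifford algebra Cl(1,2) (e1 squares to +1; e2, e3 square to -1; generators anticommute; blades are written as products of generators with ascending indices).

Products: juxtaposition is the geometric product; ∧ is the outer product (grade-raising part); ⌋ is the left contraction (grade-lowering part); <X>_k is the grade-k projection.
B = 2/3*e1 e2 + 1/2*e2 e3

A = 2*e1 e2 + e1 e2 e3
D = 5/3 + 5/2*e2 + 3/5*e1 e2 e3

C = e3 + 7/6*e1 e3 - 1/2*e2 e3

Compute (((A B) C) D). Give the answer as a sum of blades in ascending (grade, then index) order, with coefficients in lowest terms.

step 1: 4/3 - 1/2*e1 + 2/3*e3 - e1 e3
step 2: -11/6 + 16/9*e1 - 1/3*e2 + 3/4*e3 + 1/2*e1 e2 + 19/18*e1 e3 - 2/3*e2 e3 + 1/4*e1 e2 e3
step 3: -427/180 + 1141/540*e1 - 1039/180*e2 - 7/60*e3 + 869/180*e1 e2 + 2359/1080*e1 e3 - 691/360*e2 e3 - 299/90*e1 e2 e3
Answer: -427/180 + 1141/540*e1 - 1039/180*e2 - 7/60*e3 + 869/180*e1 e2 + 2359/1080*e1 e3 - 691/360*e2 e3 - 299/90*e1 e2 e3


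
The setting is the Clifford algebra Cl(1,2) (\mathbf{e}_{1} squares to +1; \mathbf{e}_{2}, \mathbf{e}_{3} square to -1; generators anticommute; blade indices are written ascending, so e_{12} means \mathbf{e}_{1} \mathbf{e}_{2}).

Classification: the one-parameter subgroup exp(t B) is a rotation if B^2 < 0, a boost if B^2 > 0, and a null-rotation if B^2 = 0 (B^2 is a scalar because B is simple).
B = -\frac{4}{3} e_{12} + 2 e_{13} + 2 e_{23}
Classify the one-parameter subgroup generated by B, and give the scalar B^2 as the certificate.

B^2 term by term: the squares give (-\frac{4}{3})^2*(e_{12})^2 + (2)^2*(e_{13})^2 + (2)^2*(e_{23})^2 = \frac{16}{9}*(+1) + 4*(+1) + 4*(-1) = \frac{16}{9} (each basis 2-blade squares to minus the product of its generators' squares); cross terms between blades sharing an index anticommute and cancel. So B^2 = \frac{16}{9}.
Answer: boost, certificate B^2 = \frac{16}{9}. The scalar \frac{16}{9} is the complete invariant here: its sign names the subgroup type.
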